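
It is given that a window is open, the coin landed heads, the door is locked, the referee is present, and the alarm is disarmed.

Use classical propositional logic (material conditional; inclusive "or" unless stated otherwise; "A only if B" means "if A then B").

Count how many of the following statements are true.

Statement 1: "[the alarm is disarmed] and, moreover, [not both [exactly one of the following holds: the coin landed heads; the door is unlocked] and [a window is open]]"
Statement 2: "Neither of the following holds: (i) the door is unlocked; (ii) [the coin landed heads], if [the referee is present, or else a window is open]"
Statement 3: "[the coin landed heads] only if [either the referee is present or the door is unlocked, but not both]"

1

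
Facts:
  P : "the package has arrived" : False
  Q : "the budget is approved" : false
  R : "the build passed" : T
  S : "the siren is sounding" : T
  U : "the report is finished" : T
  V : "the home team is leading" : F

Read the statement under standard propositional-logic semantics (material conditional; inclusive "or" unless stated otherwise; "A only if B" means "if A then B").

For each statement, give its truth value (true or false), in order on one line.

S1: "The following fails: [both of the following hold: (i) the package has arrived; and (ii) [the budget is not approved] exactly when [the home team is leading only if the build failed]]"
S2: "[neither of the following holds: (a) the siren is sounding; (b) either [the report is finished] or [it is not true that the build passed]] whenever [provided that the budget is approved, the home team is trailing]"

S1: In symbols: ~(P & (~Q <-> (V -> ~R)))

~Q = ~F = T
~R = ~T = F
V -> ~R = F -> F = T
~Q <-> (V -> ~R) = T <-> T = T
P & (~Q <-> (V -> ~R)) = F & T = F
~(P & (~Q <-> (V -> ~R))) = ~F = T
Thus S1 is true.

S2: Parsed as (Q -> ~V) -> (S nor (U | ~R))

~V = ~F = T
Q -> ~V = F -> T = T
~R = ~T = F
U | ~R = T | F = T
S nor (U | ~R) = T nor T = F
(Q -> ~V) -> (S nor (U | ~R)) = T -> F = F
Hence S2 is false.

S1 T; S2 F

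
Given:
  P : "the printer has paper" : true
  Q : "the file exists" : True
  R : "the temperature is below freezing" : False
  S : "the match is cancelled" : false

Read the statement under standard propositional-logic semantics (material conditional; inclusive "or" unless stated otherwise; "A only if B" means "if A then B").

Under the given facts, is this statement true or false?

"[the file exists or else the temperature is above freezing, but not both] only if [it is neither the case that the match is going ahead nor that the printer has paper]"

True.

In symbols: (Q xor ~R) -> (~S nor P)

~R = ~F = T
Q xor ~R = T xor T = F
~S = ~F = T
~S nor P = T nor T = F
(Q xor ~R) -> (~S nor P) = F -> F = T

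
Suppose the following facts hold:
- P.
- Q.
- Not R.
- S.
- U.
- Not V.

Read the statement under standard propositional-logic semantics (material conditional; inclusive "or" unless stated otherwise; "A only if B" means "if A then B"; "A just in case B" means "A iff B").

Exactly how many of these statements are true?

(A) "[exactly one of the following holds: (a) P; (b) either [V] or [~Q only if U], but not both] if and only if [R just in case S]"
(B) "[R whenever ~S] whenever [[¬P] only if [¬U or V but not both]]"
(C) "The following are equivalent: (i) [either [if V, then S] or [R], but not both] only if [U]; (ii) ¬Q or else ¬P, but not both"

(A): This is (P ⊕ (V ⊕ (¬Q → U))) ↔ (R ↔ S).

¬Q = ¬T = F
¬Q → U = F → T = T
V ⊕ (¬Q → U) = F ⊕ T = T
P ⊕ (V ⊕ (¬Q → U)) = T ⊕ T = F
R ↔ S = F ↔ T = F
(P ⊕ (V ⊕ (¬Q → U))) ↔ (R ↔ S) = F ↔ F = T
Thus (A) is true.

(B): In symbols: (¬P → (¬U ⊕ V)) → (¬S → R)

¬P = ¬T = F
¬U = ¬T = F
¬U ⊕ V = F ⊕ F = F
¬P → (¬U ⊕ V) = F → F = T
¬S = ¬T = F
¬S → R = F → F = T
(¬P → (¬U ⊕ V)) → (¬S → R) = T → T = T
Thus (B) is true.

(C): This is (((V → S) ⊕ R) → U) ↔ (¬Q ⊕ ¬P).

V → S = F → T = T
(V → S) ⊕ R = T ⊕ F = T
((V → S) ⊕ R) → U = T → T = T
¬Q = ¬T = F
¬P = ¬T = F
¬Q ⊕ ¬P = F ⊕ F = F
(((V → S) ⊕ R) → U) ↔ (¬Q ⊕ ¬P) = T ↔ F = F
So (C) is false.

True statements: 2.

2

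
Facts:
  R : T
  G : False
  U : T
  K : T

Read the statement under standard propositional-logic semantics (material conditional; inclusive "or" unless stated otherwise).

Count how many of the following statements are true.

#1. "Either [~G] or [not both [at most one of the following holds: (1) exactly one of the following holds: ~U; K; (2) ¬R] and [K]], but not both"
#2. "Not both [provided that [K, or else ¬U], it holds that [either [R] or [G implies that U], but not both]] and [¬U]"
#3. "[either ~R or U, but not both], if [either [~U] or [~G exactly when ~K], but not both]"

3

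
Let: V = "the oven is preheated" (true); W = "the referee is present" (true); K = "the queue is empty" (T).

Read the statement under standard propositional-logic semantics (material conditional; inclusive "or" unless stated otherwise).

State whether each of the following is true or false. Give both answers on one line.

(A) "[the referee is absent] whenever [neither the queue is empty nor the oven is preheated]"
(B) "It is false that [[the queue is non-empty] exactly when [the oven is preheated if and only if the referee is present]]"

(A) T; (B) T

(A): This is (K nor V) -> not W.

K nor V = True nor True = False
not W = not True = False
(K nor V) -> not W = False -> False = True
Thus (A) is true.

(B): This is not (not K iff (V iff W)).

not K = not True = False
V iff W = True iff True = True
not K iff (V iff W) = False iff True = False
not (not K iff (V iff W)) = not False = True
Thus (B) is true.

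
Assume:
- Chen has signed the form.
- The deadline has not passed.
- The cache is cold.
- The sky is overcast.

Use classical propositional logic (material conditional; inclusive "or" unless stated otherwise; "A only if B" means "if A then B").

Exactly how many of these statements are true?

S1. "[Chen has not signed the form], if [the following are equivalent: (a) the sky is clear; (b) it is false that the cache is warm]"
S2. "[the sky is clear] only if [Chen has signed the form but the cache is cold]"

Let R = "the sky is overcast" (T), H = "the cache is warm" (F), M = "Chen has signed the form" (T).

S1: In symbols: (~R <-> ~H) -> ~M

~R = ~T = F
~H = ~F = T
~R <-> ~H = F <-> T = F
~M = ~T = F
(~R <-> ~H) -> ~M = F -> F = T
Thus S1 is true.

S2: In symbols: ~R -> (M & ~H)

~R = ~T = F
~H = ~F = T
M & ~H = T & T = T
~R -> (M & ~H) = F -> T = T
Hence S2 is true.

True statements: 2 (S1, S2).

2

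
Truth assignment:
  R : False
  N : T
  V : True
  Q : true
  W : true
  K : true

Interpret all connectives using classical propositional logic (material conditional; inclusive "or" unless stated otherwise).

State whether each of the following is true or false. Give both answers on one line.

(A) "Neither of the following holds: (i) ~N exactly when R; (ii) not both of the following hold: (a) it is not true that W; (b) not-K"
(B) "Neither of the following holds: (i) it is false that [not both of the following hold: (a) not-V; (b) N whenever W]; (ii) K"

(A): In symbols: (not N iff R) nor (not W nand not K)

not N = not True = False
not N iff R = False iff False = True
not W = not True = False
not K = not True = False
not W nand not K = False nand False = True
(not N iff R) nor (not W nand not K) = True nor True = False
Thus (A) is false.

(B): Parsed as not (not V nand (W -> N)) nor K

not V = not True = False
W -> N = True -> True = True
not V nand (W -> N) = False nand True = True
not (not V nand (W -> N)) = not True = False
not (not V nand (W -> N)) nor K = False nor True = False
Thus (B) is false.

(A) F, (B) F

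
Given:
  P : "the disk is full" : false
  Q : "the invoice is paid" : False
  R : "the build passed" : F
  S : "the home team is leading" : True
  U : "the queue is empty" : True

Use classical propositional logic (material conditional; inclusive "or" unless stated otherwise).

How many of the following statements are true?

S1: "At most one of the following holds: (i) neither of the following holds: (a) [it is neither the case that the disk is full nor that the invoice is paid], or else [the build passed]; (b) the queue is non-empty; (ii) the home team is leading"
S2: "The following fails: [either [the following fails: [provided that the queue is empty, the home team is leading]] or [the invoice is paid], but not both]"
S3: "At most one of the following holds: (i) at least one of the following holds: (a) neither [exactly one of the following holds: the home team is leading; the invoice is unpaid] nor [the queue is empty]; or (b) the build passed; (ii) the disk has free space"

3

S1: This is (((P ↓ Q) ∨ R) ↓ ¬U) ↑ S.

P ↓ Q = F ↓ F = T
(P ↓ Q) ∨ R = T ∨ F = T
¬U = ¬T = F
((P ↓ Q) ∨ R) ↓ ¬U = T ↓ F = F
(((P ↓ Q) ∨ R) ↓ ¬U) ↑ S = F ↑ T = T
Thus S1 is true.

S2: In symbols: ¬(¬(U → S) ⊕ Q)

U → S = T → T = T
¬(U → S) = ¬T = F
¬(U → S) ⊕ Q = F ⊕ F = F
¬(¬(U → S) ⊕ Q) = ¬F = T
Thus S2 is true.

S3: In symbols: (((S ⊕ ¬Q) ↓ U) ∨ R) ↑ ¬P

¬Q = ¬F = T
S ⊕ ¬Q = T ⊕ T = F
(S ⊕ ¬Q) ↓ U = F ↓ T = F
((S ⊕ ¬Q) ↓ U) ∨ R = F ∨ F = F
¬P = ¬F = T
(((S ⊕ ¬Q) ↓ U) ∨ R) ↑ ¬P = F ↑ T = T
Thus S3 is true.

True statements: 3 (S1, S2, S3).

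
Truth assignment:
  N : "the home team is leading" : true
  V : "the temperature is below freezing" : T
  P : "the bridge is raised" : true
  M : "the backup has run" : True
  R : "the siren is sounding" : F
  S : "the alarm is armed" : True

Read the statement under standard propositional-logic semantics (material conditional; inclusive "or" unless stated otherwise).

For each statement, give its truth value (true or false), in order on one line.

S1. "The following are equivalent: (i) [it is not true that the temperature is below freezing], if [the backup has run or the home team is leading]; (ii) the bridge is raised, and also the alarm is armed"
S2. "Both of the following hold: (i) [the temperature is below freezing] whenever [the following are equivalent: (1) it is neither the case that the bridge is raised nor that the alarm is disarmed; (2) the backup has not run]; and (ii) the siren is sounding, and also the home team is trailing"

S1 F, S2 F

S1: Parsed as ((M | N) -> ~V) <-> (P & S)

M | N = T | T = T
~V = ~T = F
(M | N) -> ~V = T -> F = F
P & S = T & T = T
((M | N) -> ~V) <-> (P & S) = F <-> T = F
So S1 is false.

S2: Parsed as (((P nor ~S) <-> ~M) -> V) & (R & ~N)

~S = ~T = F
P nor ~S = T nor F = F
~M = ~T = F
(P nor ~S) <-> ~M = F <-> F = T
((P nor ~S) <-> ~M) -> V = T -> T = T
~N = ~T = F
R & ~N = F & F = F
(((P nor ~S) <-> ~M) -> V) & (R & ~N) = T & F = F
Thus S2 is false.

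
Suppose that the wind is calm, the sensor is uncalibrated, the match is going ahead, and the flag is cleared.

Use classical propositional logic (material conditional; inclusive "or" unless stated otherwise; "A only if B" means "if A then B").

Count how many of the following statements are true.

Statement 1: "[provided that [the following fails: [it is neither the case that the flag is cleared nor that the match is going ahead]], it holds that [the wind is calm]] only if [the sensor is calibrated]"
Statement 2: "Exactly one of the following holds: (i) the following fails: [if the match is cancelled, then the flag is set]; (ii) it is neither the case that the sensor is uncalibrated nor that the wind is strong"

0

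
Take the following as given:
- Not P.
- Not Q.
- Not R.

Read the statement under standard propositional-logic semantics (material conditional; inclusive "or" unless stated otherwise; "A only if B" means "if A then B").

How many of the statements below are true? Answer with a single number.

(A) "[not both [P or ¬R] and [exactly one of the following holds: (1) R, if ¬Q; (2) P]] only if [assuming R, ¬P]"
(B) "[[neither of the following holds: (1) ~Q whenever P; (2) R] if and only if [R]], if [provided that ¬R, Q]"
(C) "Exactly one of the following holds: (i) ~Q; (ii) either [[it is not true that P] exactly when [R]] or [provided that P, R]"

2

(A): In symbols: ((P ∨ ¬R) ↑ ((¬Q → R) ⊕ P)) → (R → ¬P)

¬R = ¬F = T
P ∨ ¬R = F ∨ T = T
¬Q = ¬F = T
¬Q → R = T → F = F
(¬Q → R) ⊕ P = F ⊕ F = F
(P ∨ ¬R) ↑ ((¬Q → R) ⊕ P) = T ↑ F = T
¬P = ¬F = T
R → ¬P = F → T = T
((P ∨ ¬R) ↑ ((¬Q → R) ⊕ P)) → (R → ¬P) = T → T = T
So (A) is true.

(B): Formalization: (¬R → Q) → (((P → ¬Q) ↓ R) ↔ R)

¬R = ¬F = T
¬R → Q = T → F = F
¬Q = ¬F = T
P → ¬Q = F → T = T
(P → ¬Q) ↓ R = T ↓ F = F
((P → ¬Q) ↓ R) ↔ R = F ↔ F = T
(¬R → Q) → (((P → ¬Q) ↓ R) ↔ R) = F → T = T
Hence (B) is true.

(C): This is ¬Q ⊕ ((¬P ↔ R) ∨ (P → R)).

¬Q = ¬F = T
¬P = ¬F = T
¬P ↔ R = T ↔ F = F
P → R = F → F = T
(¬P ↔ R) ∨ (P → R) = F ∨ T = T
¬Q ⊕ ((¬P ↔ R) ∨ (P → R)) = T ⊕ T = F
So (C) is false.

2 of the 3 statements are true ((A), (B)).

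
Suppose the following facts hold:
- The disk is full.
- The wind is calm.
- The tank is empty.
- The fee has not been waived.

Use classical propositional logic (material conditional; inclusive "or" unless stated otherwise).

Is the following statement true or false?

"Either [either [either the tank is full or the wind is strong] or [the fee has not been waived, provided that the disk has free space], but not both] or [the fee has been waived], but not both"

True.

Let R = "the tank is full" (F), Q = "the wind is strong" (F), P = "the disk is full" (T), S = "the fee has been waived" (F).
In symbols: ((R ∨ Q) ⊕ (¬P → ¬S)) ⊕ S

R ∨ Q = F ∨ F = F
¬P = ¬T = F
¬S = ¬F = T
¬P → ¬S = F → T = T
(R ∨ Q) ⊕ (¬P → ¬S) = F ⊕ T = T
((R ∨ Q) ⊕ (¬P → ¬S)) ⊕ S = T ⊕ F = T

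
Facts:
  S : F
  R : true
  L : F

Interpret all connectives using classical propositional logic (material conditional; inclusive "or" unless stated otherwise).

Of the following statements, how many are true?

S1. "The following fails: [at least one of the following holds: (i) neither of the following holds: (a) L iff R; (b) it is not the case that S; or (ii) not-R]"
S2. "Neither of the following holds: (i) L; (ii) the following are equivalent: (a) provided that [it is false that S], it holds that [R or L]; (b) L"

2

S1: Formalization: not (((L iff R) nor not S) or not R)

L iff R = False iff True = False
not S = not False = True
(L iff R) nor not S = False nor True = False
not R = not True = False
((L iff R) nor not S) or not R = False or False = False
not (((L iff R) nor not S) or not R) = not False = True
Thus S1 is true.

S2: Parsed as L nor ((not S -> (R or L)) iff L)

not S = not False = True
R or L = True or False = True
not S -> (R or L) = True -> True = True
(not S -> (R or L)) iff L = True iff False = False
L nor ((not S -> (R or L)) iff L) = False nor False = True
Hence S2 is true.

2 of the 2 statements are true.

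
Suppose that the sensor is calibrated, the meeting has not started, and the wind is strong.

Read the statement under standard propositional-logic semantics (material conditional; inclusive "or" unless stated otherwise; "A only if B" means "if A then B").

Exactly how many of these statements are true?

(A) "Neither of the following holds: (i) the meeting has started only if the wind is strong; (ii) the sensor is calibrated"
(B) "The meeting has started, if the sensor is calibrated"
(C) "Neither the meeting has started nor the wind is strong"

0

Let Q = "the meeting has started" (F), R = "the wind is strong" (T), P = "the sensor is calibrated" (T).

(A): Parsed as (Q -> R) nor P

Q -> R = F -> T = T
(Q -> R) nor P = T nor T = F
Thus (A) is false.

(B): In symbols: P -> Q

P -> Q = T -> F = F
Thus (B) is false.

(C): This is Q nor R.

Q nor R = F nor T = F
Hence (C) is false.

0 of the 3 statements are true (none).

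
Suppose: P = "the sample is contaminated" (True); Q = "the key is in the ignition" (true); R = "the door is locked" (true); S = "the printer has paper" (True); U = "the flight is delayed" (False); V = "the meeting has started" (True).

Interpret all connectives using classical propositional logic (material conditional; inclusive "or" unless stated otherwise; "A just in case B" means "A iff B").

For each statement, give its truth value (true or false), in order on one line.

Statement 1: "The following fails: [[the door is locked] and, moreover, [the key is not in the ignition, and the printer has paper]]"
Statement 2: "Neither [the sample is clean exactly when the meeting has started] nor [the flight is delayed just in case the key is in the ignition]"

Statement 1 T, Statement 2 T

Statement 1: Formalization: ¬(R ∧ (¬Q ∧ S))

¬Q = ¬T = F
¬Q ∧ S = F ∧ T = F
R ∧ (¬Q ∧ S) = T ∧ F = F
¬(R ∧ (¬Q ∧ S)) = ¬F = T
Thus Statement 1 is true.

Statement 2: In symbols: (¬P ↔ V) ↓ (U ↔ Q)

¬P = ¬T = F
¬P ↔ V = F ↔ T = F
U ↔ Q = F ↔ T = F
(¬P ↔ V) ↓ (U ↔ Q) = F ↓ F = T
Thus Statement 2 is true.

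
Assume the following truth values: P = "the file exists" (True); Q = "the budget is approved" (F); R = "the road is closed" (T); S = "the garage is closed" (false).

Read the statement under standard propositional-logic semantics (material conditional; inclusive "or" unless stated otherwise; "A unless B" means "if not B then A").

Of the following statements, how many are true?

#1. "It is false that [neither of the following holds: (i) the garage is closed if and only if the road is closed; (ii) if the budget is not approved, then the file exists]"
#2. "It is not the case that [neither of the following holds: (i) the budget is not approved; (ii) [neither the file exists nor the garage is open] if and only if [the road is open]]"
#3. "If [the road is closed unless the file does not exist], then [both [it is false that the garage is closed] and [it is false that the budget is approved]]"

#1: Parsed as ¬((S ↔ R) ↓ (¬Q → P))

S ↔ R = F ↔ T = F
¬Q = ¬F = T
¬Q → P = T → T = T
(S ↔ R) ↓ (¬Q → P) = F ↓ T = F
¬((S ↔ R) ↓ (¬Q → P)) = ¬F = T
So #1 is true.

#2: Parsed as ¬(¬Q ↓ ((P ↓ ¬S) ↔ ¬R))

¬Q = ¬F = T
¬S = ¬F = T
P ↓ ¬S = T ↓ T = F
¬R = ¬T = F
(P ↓ ¬S) ↔ ¬R = F ↔ F = T
¬Q ↓ ((P ↓ ¬S) ↔ ¬R) = T ↓ T = F
¬(¬Q ↓ ((P ↓ ¬S) ↔ ¬R)) = ¬F = T
So #2 is true.

#3: Formalization: (R ∨ ¬P) → (¬S ∧ ¬Q)

¬P = ¬T = F
R ∨ ¬P = T ∨ F = T
¬S = ¬F = T
¬Q = ¬F = T
¬S ∧ ¬Q = T ∧ T = T
(R ∨ ¬P) → (¬S ∧ ¬Q) = T → T = T
Thus #3 is true.

Count: 3.

3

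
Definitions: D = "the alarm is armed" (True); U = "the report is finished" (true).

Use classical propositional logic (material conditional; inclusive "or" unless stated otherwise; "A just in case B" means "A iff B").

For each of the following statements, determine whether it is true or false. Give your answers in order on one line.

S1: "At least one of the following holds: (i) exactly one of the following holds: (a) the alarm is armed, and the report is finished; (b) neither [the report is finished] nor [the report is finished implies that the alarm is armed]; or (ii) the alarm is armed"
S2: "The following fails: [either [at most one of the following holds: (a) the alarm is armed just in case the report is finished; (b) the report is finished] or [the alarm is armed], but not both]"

S1: Parsed as ((D and U) xor (U nor (U -> D))) or D

D and U = True and True = True
U -> D = True -> True = True
U nor (U -> D) = True nor True = False
(D and U) xor (U nor (U -> D)) = True xor False = True
((D and U) xor (U nor (U -> D))) or D = True or True = True
Thus S1 is true.

S2: Formalization: not (((D iff U) nand U) xor D)

D iff U = True iff True = True
(D iff U) nand U = True nand True = False
((D iff U) nand U) xor D = False xor True = True
not (((D iff U) nand U) xor D) = not True = False
So S2 is false.

S1 true, S2 false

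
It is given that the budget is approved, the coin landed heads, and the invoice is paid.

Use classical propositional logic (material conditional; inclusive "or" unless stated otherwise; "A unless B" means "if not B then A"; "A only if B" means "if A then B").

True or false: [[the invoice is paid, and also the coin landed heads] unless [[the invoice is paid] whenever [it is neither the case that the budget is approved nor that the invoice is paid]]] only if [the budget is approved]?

The statement is true.

Let R = "the invoice is paid" (T), Q = "the coin landed heads" (T), P = "the budget is approved" (T).
Parsed as ((R & Q) | ((P nor R) -> R)) -> P

R & Q = T & T = T
P nor R = T nor T = F
(P nor R) -> R = F -> T = T
(R & Q) | ((P nor R) -> R) = T | T = T
((R & Q) | ((P nor R) -> R)) -> P = T -> T = T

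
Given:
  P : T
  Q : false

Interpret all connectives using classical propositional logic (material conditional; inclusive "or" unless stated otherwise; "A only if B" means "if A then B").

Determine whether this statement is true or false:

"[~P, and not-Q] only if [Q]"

True.

In symbols: (~P & ~Q) -> Q

~P = ~T = F
~Q = ~F = T
~P & ~Q = F & T = F
(~P & ~Q) -> Q = F -> F = T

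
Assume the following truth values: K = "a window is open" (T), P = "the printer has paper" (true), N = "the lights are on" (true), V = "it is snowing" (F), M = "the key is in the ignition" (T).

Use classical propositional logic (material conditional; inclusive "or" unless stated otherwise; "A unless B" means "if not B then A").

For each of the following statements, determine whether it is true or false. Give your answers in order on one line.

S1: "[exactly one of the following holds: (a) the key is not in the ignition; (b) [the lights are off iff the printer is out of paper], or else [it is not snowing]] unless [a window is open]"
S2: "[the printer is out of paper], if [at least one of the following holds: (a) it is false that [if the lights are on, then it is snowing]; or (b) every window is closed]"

S1 T, S2 F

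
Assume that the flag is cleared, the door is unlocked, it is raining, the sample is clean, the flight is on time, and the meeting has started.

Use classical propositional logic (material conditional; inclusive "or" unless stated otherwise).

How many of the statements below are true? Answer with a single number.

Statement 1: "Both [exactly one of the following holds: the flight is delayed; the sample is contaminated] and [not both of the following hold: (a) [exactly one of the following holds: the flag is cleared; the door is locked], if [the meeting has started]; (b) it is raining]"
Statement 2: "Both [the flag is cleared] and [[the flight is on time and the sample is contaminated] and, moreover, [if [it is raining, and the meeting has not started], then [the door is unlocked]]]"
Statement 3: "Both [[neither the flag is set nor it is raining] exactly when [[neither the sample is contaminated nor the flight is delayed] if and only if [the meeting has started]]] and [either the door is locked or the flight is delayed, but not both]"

0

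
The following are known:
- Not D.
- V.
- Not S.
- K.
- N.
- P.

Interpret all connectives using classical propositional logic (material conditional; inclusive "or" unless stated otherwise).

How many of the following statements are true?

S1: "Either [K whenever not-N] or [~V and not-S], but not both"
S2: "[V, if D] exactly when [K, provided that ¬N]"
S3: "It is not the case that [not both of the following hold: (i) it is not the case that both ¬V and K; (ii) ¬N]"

2

S1: Formalization: (not N -> K) xor (not V and not S)

not N = not True = False
not N -> K = False -> True = True
not V = not True = False
not S = not False = True
not V and not S = False and True = False
(not N -> K) xor (not V and not S) = True xor False = True
So S1 is true.

S2: Parsed as (D -> V) iff (not N -> K)

D -> V = False -> True = True
not N = not True = False
not N -> K = False -> True = True
(D -> V) iff (not N -> K) = True iff True = True
Thus S2 is true.

S3: Formalization: not ((not V nand K) nand not N)

not V = not True = False
not V nand K = False nand True = True
not N = not True = False
(not V nand K) nand not N = True nand False = True
not ((not V nand K) nand not N) = not True = False
So S3 is false.

Count: 2.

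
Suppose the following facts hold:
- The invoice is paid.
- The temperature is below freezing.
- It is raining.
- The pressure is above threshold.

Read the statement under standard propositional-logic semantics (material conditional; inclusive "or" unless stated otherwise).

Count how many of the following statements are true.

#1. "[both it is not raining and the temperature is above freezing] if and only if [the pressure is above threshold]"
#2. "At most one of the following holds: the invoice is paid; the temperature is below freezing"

0

Let Q = "it is raining" (T), K = "the temperature is below freezing" (T), D = "the pressure is above threshold" (T), P = "the invoice is paid" (T).

#1: Parsed as (~Q & ~K) <-> D

~Q = ~T = F
~K = ~T = F
~Q & ~K = F & F = F
(~Q & ~K) <-> D = F <-> T = F
Hence #1 is false.

#2: In symbols: P nand K

P nand K = T nand T = F
Thus #2 is false.

True statements: 0 (none).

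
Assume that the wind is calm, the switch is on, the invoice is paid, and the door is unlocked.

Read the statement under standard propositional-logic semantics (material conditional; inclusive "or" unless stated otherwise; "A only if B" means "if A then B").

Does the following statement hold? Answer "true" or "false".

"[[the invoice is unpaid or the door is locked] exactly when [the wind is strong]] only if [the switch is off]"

The statement is false.

Let R = "the invoice is paid" (T), S = "the door is locked" (F), P = "the wind is strong" (F), Q = "the switch is on" (T).
This is ((~R | S) <-> P) -> ~Q.

~R = ~T = F
~R | S = F | F = F
(~R | S) <-> P = F <-> F = T
~Q = ~T = F
((~R | S) <-> P) -> ~Q = T -> F = F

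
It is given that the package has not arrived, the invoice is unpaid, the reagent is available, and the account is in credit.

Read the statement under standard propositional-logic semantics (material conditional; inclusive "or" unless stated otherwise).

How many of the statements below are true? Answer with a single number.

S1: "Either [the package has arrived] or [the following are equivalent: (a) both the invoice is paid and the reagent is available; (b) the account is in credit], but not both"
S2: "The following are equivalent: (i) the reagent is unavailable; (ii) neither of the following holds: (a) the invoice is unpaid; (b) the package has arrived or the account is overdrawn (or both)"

1

Let P = "the package has arrived" (False), Q = "the invoice is paid" (False), R = "the reagent is available" (True), S = "the account is overdrawn" (False).

S1: In symbols: P xor ((Q and R) iff not S)

Q and R = False and True = False
not S = not False = True
(Q and R) iff not S = False iff True = False
P xor ((Q and R) iff not S) = False xor False = False
Hence S1 is false.

S2: Formalization: not R iff (not Q nor (P or S))

not R = not True = False
not Q = not False = True
P or S = False or False = False
not Q nor (P or S) = True nor False = False
not R iff (not Q nor (P or S)) = False iff False = True
Hence S2 is true.

1 of the 2 statements is true.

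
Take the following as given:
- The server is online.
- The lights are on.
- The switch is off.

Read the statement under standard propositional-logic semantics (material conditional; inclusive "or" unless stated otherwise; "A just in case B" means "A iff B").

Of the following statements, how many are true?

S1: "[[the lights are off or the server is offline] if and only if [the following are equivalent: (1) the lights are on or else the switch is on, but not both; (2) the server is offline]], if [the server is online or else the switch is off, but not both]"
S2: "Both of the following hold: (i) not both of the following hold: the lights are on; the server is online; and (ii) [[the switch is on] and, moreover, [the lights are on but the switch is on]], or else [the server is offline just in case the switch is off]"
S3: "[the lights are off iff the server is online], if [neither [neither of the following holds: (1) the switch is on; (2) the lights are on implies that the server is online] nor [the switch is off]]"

2

Let H = "the server is online" (True), W = "the switch is on" (False), L = "the lights are on" (True).

S1: In symbols: (H xor not W) -> ((not L or not H) iff ((L xor W) iff not H))

not W = not False = True
H xor not W = True xor True = False
not L = not True = False
not H = not True = False
not L or not H = False or False = False
L xor W = True xor False = True
not H = not True = False
(L xor W) iff not H = True iff False = False
(not L or not H) iff ((L xor W) iff not H) = False iff False = True
(H xor not W) -> ((not L or not H) iff ((L xor W) iff not H)) = False -> True = True
Hence S1 is true.

S2: This is (L nand H) and ((W and (L and W)) or (not H iff not W)).

L nand H = True nand True = False
L and W = True and False = False
W and (L and W) = False and False = False
not H = not True = False
not W = not False = True
not H iff not W = False iff True = False
(W and (L and W)) or (not H iff not W) = False or False = False
(L nand H) and ((W and (L and W)) or (not H iff not W)) = False and False = False
Hence S2 is false.

S3: This is ((W nor (L -> H)) nor not W) -> (not L iff H).

L -> H = True -> True = True
W nor (L -> H) = False nor True = False
not W = not False = True
(W nor (L -> H)) nor not W = False nor True = False
not L = not True = False
not L iff H = False iff True = False
((W nor (L -> H)) nor not W) -> (not L iff H) = False -> False = True
So S3 is true.

True statements: 2 (S1, S3).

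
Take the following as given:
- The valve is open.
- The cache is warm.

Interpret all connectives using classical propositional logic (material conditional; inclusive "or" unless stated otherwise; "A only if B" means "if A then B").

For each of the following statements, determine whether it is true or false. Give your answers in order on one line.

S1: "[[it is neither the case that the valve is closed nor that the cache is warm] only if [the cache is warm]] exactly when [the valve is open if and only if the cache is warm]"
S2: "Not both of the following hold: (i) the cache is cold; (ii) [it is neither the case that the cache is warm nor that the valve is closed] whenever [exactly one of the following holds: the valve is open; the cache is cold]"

S1 T; S2 T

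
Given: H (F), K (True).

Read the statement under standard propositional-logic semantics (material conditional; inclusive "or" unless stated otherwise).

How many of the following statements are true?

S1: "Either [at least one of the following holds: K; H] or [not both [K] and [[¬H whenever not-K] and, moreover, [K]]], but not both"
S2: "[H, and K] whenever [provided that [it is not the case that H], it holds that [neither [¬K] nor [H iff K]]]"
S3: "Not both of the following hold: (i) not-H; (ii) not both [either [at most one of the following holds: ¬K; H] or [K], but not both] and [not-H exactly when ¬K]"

S1: In symbols: (K ∨ H) ⊕ (K ↑ ((¬K → ¬H) ∧ K))

K ∨ H = T ∨ F = T
¬K = ¬T = F
¬H = ¬F = T
¬K → ¬H = F → T = T
(¬K → ¬H) ∧ K = T ∧ T = T
K ↑ ((¬K → ¬H) ∧ K) = T ↑ T = F
(K ∨ H) ⊕ (K ↑ ((¬K → ¬H) ∧ K)) = T ⊕ F = T
So S1 is true.

S2: In symbols: (¬H → (¬K ↓ (H ↔ K))) → (H ∧ K)

¬H = ¬F = T
¬K = ¬T = F
H ↔ K = F ↔ T = F
¬K ↓ (H ↔ K) = F ↓ F = T
¬H → (¬K ↓ (H ↔ K)) = T → T = T
H ∧ K = F ∧ T = F
(¬H → (¬K ↓ (H ↔ K))) → (H ∧ K) = T → F = F
Thus S2 is false.

S3: Parsed as ¬H ↑ (((¬K ↑ H) ⊕ K) ↑ (¬H ↔ ¬K))

¬H = ¬F = T
¬K = ¬T = F
¬K ↑ H = F ↑ F = T
(¬K ↑ H) ⊕ K = T ⊕ T = F
¬H = ¬F = T
¬K = ¬T = F
¬H ↔ ¬K = T ↔ F = F
((¬K ↑ H) ⊕ K) ↑ (¬H ↔ ¬K) = F ↑ F = T
¬H ↑ (((¬K ↑ H) ⊕ K) ↑ (¬H ↔ ¬K)) = T ↑ T = F
Hence S3 is false.

True statements: 1.

1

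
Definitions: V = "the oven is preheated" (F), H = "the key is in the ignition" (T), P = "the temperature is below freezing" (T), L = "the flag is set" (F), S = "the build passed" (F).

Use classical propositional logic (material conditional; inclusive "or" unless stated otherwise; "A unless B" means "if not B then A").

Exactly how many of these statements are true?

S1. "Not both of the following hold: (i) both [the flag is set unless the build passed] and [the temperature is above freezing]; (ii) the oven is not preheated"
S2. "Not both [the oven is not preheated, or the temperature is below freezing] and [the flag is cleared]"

S1: In symbols: ((L | S) & ~P) nand ~V

L | S = F | F = F
~P = ~T = F
(L | S) & ~P = F & F = F
~V = ~F = T
((L | S) & ~P) nand ~V = F nand T = T
Thus S1 is true.

S2: In symbols: (~V | P) nand ~L

~V = ~F = T
~V | P = T | T = T
~L = ~F = T
(~V | P) nand ~L = T nand T = F
Thus S2 is false.

Count: 1.

1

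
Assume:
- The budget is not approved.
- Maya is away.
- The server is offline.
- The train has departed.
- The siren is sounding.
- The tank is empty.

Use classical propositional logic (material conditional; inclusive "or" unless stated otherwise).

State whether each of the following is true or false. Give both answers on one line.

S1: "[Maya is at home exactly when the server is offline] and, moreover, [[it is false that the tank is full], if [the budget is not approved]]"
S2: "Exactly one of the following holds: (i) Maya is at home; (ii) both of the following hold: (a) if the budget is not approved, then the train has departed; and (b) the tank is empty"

S1 false; S2 true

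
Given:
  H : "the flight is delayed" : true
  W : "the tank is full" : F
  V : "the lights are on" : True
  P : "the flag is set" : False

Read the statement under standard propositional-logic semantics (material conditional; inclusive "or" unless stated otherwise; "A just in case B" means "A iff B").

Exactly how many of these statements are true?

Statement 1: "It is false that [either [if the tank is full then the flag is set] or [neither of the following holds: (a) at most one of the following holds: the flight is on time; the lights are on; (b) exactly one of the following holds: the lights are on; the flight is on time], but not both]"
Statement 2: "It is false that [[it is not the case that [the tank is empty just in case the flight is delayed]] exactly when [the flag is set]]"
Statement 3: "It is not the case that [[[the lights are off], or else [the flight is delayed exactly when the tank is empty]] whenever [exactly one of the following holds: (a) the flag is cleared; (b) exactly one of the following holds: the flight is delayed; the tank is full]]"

Statement 1: In symbols: ¬((W → P) ⊕ ((¬H ↑ V) ↓ (V ⊕ ¬H)))

W → P = F → F = T
¬H = ¬T = F
¬H ↑ V = F ↑ T = T
¬H = ¬T = F
V ⊕ ¬H = T ⊕ F = T
(¬H ↑ V) ↓ (V ⊕ ¬H) = T ↓ T = F
(W → P) ⊕ ((¬H ↑ V) ↓ (V ⊕ ¬H)) = T ⊕ F = T
¬((W → P) ⊕ ((¬H ↑ V) ↓ (V ⊕ ¬H))) = ¬T = F
Hence Statement 1 is false.

Statement 2: Parsed as ¬(¬(¬W ↔ H) ↔ P)

¬W = ¬F = T
¬W ↔ H = T ↔ T = T
¬(¬W ↔ H) = ¬T = F
¬(¬W ↔ H) ↔ P = F ↔ F = T
¬(¬(¬W ↔ H) ↔ P) = ¬T = F
So Statement 2 is false.

Statement 3: Parsed as ¬((¬P ⊕ (H ⊕ W)) → (¬V ∨ (H ↔ ¬W)))

¬P = ¬F = T
H ⊕ W = T ⊕ F = T
¬P ⊕ (H ⊕ W) = T ⊕ T = F
¬V = ¬T = F
¬W = ¬F = T
H ↔ ¬W = T ↔ T = T
¬V ∨ (H ↔ ¬W) = F ∨ T = T
(¬P ⊕ (H ⊕ W)) → (¬V ∨ (H ↔ ¬W)) = F → T = T
¬((¬P ⊕ (H ⊕ W)) → (¬V ∨ (H ↔ ¬W))) = ¬T = F
Hence Statement 3 is false.

True statements: 0 (none).

0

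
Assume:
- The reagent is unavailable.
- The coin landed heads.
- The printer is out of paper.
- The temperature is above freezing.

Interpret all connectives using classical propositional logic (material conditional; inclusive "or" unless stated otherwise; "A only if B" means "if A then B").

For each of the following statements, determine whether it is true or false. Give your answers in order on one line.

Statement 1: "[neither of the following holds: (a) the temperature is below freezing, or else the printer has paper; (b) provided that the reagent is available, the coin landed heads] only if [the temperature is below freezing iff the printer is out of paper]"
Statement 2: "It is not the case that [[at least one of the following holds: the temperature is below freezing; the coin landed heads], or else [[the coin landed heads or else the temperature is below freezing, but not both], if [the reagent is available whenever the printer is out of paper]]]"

Let L = "the temperature is below freezing" (False), V = "the printer has paper" (False), G = "the reagent is available" (False), N = "the coin landed heads" (True).

Statement 1: This is ((L or V) nor (G -> N)) -> (L iff not V).

L or V = False or False = False
G -> N = False -> True = True
(L or V) nor (G -> N) = False nor True = False
not V = not False = True
L iff not V = False iff True = False
((L or V) nor (G -> N)) -> (L iff not V) = False -> False = True
Thus Statement 1 is true.

Statement 2: In symbols: not ((L or N) or ((not V -> G) -> (N xor L)))

L or N = False or True = True
not V = not False = True
not V -> G = True -> False = False
N xor L = True xor False = True
(not V -> G) -> (N xor L) = False -> True = True
(L or N) or ((not V -> G) -> (N xor L)) = True or True = True
not ((L or N) or ((not V -> G) -> (N xor L))) = not True = False
Hence Statement 2 is false.

Statement 1 true; Statement 2 false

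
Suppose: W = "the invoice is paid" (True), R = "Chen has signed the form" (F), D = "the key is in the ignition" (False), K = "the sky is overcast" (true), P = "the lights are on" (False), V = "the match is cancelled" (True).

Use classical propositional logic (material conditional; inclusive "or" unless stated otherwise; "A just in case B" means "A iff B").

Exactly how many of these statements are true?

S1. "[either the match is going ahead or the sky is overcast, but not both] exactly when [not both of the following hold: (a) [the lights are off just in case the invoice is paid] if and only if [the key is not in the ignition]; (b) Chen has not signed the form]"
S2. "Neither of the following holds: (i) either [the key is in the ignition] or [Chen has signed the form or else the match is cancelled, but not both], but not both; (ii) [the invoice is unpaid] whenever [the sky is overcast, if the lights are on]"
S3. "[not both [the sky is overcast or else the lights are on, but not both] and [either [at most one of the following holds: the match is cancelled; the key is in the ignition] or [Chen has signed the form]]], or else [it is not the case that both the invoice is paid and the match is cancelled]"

S1: This is (~V xor K) <-> (((~P <-> W) <-> ~D) nand ~R).

~V = ~T = F
~V xor K = F xor T = T
~P = ~F = T
~P <-> W = T <-> T = T
~D = ~F = T
(~P <-> W) <-> ~D = T <-> T = T
~R = ~F = T
((~P <-> W) <-> ~D) nand ~R = T nand T = F
(~V xor K) <-> (((~P <-> W) <-> ~D) nand ~R) = T <-> F = F
Thus S1 is false.

S2: Formalization: (D xor (R xor V)) nor ((P -> K) -> ~W)

R xor V = F xor T = T
D xor (R xor V) = F xor T = T
P -> K = F -> T = T
~W = ~T = F
(P -> K) -> ~W = T -> F = F
(D xor (R xor V)) nor ((P -> K) -> ~W) = T nor F = F
So S2 is false.

S3: Formalization: ((K xor P) nand ((V nand D) | R)) | (W nand V)

K xor P = T xor F = T
V nand D = T nand F = T
(V nand D) | R = T | F = T
(K xor P) nand ((V nand D) | R) = T nand T = F
W nand V = T nand T = F
((K xor P) nand ((V nand D) | R)) | (W nand V) = F | F = F
So S3 is false.

0 of the 3 statements are true (none).

0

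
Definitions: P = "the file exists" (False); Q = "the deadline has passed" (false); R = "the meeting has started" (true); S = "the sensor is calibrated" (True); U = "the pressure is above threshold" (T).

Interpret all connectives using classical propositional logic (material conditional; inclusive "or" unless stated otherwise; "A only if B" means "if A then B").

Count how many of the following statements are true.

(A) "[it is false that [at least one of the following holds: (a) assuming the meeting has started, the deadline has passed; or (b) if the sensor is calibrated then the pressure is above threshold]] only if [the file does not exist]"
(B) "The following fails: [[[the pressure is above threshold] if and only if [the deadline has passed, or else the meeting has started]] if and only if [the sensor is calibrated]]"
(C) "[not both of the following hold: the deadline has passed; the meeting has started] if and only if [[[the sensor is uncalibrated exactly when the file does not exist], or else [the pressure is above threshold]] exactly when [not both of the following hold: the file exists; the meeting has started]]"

2

(A): Parsed as ¬((R → Q) ∨ (S → U)) → ¬P

R → Q = T → F = F
S → U = T → T = T
(R → Q) ∨ (S → U) = F ∨ T = T
¬((R → Q) ∨ (S → U)) = ¬T = F
¬P = ¬F = T
¬((R → Q) ∨ (S → U)) → ¬P = F → T = T
Thus (A) is true.

(B): Formalization: ¬((U ↔ (Q ∨ R)) ↔ S)

Q ∨ R = F ∨ T = T
U ↔ (Q ∨ R) = T ↔ T = T
(U ↔ (Q ∨ R)) ↔ S = T ↔ T = T
¬((U ↔ (Q ∨ R)) ↔ S) = ¬T = F
Hence (B) is false.

(C): Parsed as (Q ↑ R) ↔ (((¬S ↔ ¬P) ∨ U) ↔ (P ↑ R))

Q ↑ R = F ↑ T = T
¬S = ¬T = F
¬P = ¬F = T
¬S ↔ ¬P = F ↔ T = F
(¬S ↔ ¬P) ∨ U = F ∨ T = T
P ↑ R = F ↑ T = T
((¬S ↔ ¬P) ∨ U) ↔ (P ↑ R) = T ↔ T = T
(Q ↑ R) ↔ (((¬S ↔ ¬P) ∨ U) ↔ (P ↑ R)) = T ↔ T = T
Thus (C) is true.

Count: 2.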